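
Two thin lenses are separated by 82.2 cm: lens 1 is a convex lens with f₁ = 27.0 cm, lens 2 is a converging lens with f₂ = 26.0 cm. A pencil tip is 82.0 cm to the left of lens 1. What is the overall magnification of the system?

Lens 1: 1/d_i1 = 1/(27.0) − 1/(82.0) = 0.02484, so d_i1 = 40.25 cm; m₁ = −d_i1/d_o1 = -0.4909.
d_o2 = 82.2 − (40.25) = 41.95 cm.
Lens 2: 1/d_i2 = 1/(26.0) − 1/(41.95) = 0.01462, so d_i2 = 68.38 cm; m₂ = −d_i2/d_o2 = -1.630.
m = m₁·m₂ = (-0.4909)(-1.630) = +0.800.

m = +0.800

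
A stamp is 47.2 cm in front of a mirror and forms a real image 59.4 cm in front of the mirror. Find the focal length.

Real image ⇒ d_i = +59.4 cm.
1/f = 1/d_o + 1/d_i = 1/(47.2) + 1/(59.4) = 0.03802, so f = 26.3 cm.
Since f is positive, the mirror is concave.

f = 26.3 cm (concave)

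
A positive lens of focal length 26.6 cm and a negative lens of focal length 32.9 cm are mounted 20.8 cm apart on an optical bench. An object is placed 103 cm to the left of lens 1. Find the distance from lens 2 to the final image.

Lens 1: 1/d_i1 = 1/f₁ − 1/d_o1 = 1/(26.6) − 1/(103) = 0.02789, so d_i1 = 35.86 cm.
The intermediate image is 35.86 cm to the right of lens 1, which lies 15.06 cm to the right of lens 2 — a virtual object — so d_o2 = −15.06 cm.
Lens 2 is diverging, so f₂ = −32.9 cm.
Lens 2: 1/d_i2 = 1/f₂ − 1/d_o2 = 1/(-32.9) − 1/(-15.06) = 0.03601, so d_i2 = 27.8 cm.
The final image is real, 27.8 cm to the right of lens 2 (overall magnification ≈ -0.64).

27.8 cm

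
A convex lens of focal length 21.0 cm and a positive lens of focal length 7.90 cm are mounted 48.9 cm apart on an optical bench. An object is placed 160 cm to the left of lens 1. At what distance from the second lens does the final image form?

11.6 cm

Lens 1: 1/d_i1 = 1/f₁ − 1/d_o1 = 1/(21.0) − 1/(160) = 0.04137, so d_i1 = 24.17 cm.
The intermediate image is 24.17 cm to the right of lens 1, which is 48.9 − (24.17) = 24.73 cm to the left of lens 2, so d_o2 = +24.73 cm.
Lens 2: 1/d_i2 = 1/f₂ − 1/d_o2 = 1/(7.90) − 1/(24.73) = 0.08615, so d_i2 = 11.6 cm.
The final image is real, 11.6 cm to the right of lens 2 (overall magnification ≈ 0.071).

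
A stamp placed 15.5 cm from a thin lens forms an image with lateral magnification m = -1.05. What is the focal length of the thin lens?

f = 7.94 cm (converging)

m = −d_i/d_o ⇒ d_i = −m·d_o = −(-1.05)·(15.5) = 16.28 cm.
1/f = 1/d_o + 1/d_i = 1/(15.5) + 1/(16.28) = 0.1259, so f = 7.94 cm.
Since f is positive, the thin lens is converging.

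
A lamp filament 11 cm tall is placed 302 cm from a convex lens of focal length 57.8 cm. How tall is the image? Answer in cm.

2.60 cm

1/d_i = 1/f − 1/d_o = 1/(57.80) − 1/(302) = 0.01399, so d_i = 71.48 cm.
m = −d_i/d_o = -0.2367.
|h_i| = |m|·h_o = 0.2367 × 11 = 2.60 cm. The image is real, inverted and reduced, on the far side of the lens.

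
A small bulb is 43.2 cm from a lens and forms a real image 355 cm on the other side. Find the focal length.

Real image ⇒ d_i = +355 cm.
1/f = 1/d_o + 1/d_i = 1/(43.2) + 1/(355) = 0.02597, so f = 38.5 cm.
Since f is positive, the lens is converging.

f = 38.5 cm (converging)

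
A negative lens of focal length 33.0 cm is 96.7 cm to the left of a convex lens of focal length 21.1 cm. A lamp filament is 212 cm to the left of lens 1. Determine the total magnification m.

f₁ = −33.0 cm (diverging).
Lens 1: 1/d_i1 = 1/(-33.0) − 1/(212) = -0.03502, so d_i1 = -28.56 cm; m₁ = −d_i1/d_o1 = +0.1347.
d_o2 = 96.7 − (-28.56) = 125.3 cm.
Lens 2: 1/d_i2 = 1/(21.1) − 1/(125.3) = 0.03941, so d_i2 = 25.37 cm; m₂ = −d_i2/d_o2 = -0.2025.
m = m₁·m₂ = (+0.1347)(-0.2025) = -0.0273.

m = -0.0273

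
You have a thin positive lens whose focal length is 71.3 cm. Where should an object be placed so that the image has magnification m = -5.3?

m = −d_i/d_o ⇒ d_i = −m·d_o.
1/f = 1/d_o + 1/d_i = 1/d_o − 1/(m·d_o) = (1 − 1/m)/d_o, so d_o = f(1 − 1/m) = (71.30)(1 − 1/(-5.3)) = 84.8 cm.

84.8 cm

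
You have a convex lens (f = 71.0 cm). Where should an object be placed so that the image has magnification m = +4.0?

53.2 cm

m = −d_i/d_o ⇒ d_i = −m·d_o.
1/f = 1/d_o + 1/d_i = 1/d_o − 1/(m·d_o) = (1 − 1/m)/d_o, so d_o = f(1 − 1/m) = (71.00)(1 − 1/(+4.0)) = 53.2 cm.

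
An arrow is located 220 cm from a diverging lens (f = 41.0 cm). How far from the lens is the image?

For a diverging lens, f = -41.0 cm.
Thin-lens equation: 1/d_i = 1/f − 1/d_o = 1/(-41.00) − 1/(220) = -0.02439 − 0.004545 = -0.02894, so d_i = -34.6 cm.
The image is virtual, upright and reduced, on the same side as the object.

34.6 cm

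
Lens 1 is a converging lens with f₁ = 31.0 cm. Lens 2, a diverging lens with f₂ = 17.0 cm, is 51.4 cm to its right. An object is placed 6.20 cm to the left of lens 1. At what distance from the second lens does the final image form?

13.2 cm

Lens 1: 1/d_i1 = 1/f₁ − 1/d_o1 = 1/(31.0) − 1/(6.20) = -0.1290, so d_i1 = -7.750 cm.
The intermediate image is 7.750 cm to the left of lens 1 (virtual), which is 51.4 − (-7.750) = 59.15 cm to the left of lens 2, so d_o2 = +59.15 cm.
Lens 2 is diverging, so f₂ = −17.0 cm.
Lens 2: 1/d_i2 = 1/f₂ − 1/d_o2 = 1/(-17.0) − 1/(59.15) = -0.07573, so d_i2 = -13.2 cm.
The final image is virtual, 13.2 cm to the left of lens 2 (overall magnification ≈ 0.28).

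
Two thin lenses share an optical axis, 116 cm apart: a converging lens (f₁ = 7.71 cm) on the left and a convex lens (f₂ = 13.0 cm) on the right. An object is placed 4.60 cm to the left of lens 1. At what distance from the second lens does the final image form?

14.5 cm

Lens 1: 1/d_i1 = 1/f₁ − 1/d_o1 = 1/(7.71) − 1/(4.60) = -0.08769, so d_i1 = -11.40 cm.
The intermediate image is 11.40 cm to the left of lens 1 (virtual), which is 116 − (-11.40) = 127.4 cm to the left of lens 2, so d_o2 = +127.4 cm.
Lens 2: 1/d_i2 = 1/f₂ − 1/d_o2 = 1/(13.0) − 1/(127.4) = 0.06907, so d_i2 = 14.5 cm.
The final image is real, 14.5 cm to the right of lens 2 (overall magnification ≈ -0.28).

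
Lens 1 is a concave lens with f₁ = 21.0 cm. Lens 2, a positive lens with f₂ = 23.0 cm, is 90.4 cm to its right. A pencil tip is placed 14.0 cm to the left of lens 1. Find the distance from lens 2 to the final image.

Lens 1 is diverging, so f₁ = −21.0 cm.
Lens 1: 1/d_i1 = 1/f₁ − 1/d_o1 = 1/(-21.0) − 1/(14.0) = -0.1190, so d_i1 = -8.400 cm.
The intermediate image is 8.400 cm to the left of lens 1 (virtual), which is 90.4 − (-8.400) = 98.80 cm to the left of lens 2, so d_o2 = +98.80 cm.
Lens 2: 1/d_i2 = 1/f₂ − 1/d_o2 = 1/(23.0) − 1/(98.80) = 0.03336, so d_i2 = 30.0 cm.
The final image is real, 30.0 cm to the right of lens 2 (overall magnification ≈ -0.18).

30.0 cm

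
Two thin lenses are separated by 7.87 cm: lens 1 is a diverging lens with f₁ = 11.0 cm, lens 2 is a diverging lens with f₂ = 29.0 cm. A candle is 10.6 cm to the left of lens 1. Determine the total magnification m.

f₁ = −11.0 cm (diverging).
Lens 1: 1/d_i1 = 1/(-11.0) − 1/(10.6) = -0.1852, so d_i1 = -5.398 cm; m₁ = −d_i1/d_o1 = +0.5092.
d_o2 = 7.87 − (-5.398) = 13.27 cm.
f₂ = −29.0 cm (diverging).
Lens 2: 1/d_i2 = 1/(-29.0) − 1/(13.27) = -0.1098, so d_i2 = -9.104 cm; m₂ = −d_i2/d_o2 = +0.6861.
m = m₁·m₂ = (+0.5092)(+0.6861) = +0.349.

m = +0.349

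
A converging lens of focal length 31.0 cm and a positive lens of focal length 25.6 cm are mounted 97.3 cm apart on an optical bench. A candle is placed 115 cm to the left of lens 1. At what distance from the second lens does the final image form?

Lens 1: 1/d_i1 = 1/f₁ − 1/d_o1 = 1/(31.0) − 1/(115) = 0.02356, so d_i1 = 42.44 cm.
The intermediate image is 42.44 cm to the right of lens 1, which is 97.3 − (42.44) = 54.86 cm to the left of lens 2, so d_o2 = +54.86 cm.
Lens 2: 1/d_i2 = 1/f₂ − 1/d_o2 = 1/(25.6) − 1/(54.86) = 0.02083, so d_i2 = 48.0 cm.
The final image is real, 48.0 cm to the right of lens 2 (overall magnification ≈ 0.32).

48.0 cm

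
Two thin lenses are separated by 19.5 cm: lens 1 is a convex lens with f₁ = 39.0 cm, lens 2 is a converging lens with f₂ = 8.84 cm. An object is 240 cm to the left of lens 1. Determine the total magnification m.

m = -0.0478

Lens 1: 1/d_i1 = 1/(39.0) − 1/(240) = 0.02147, so d_i1 = 46.57 cm; m₁ = −d_i1/d_o1 = -0.1940.
d_o2 = 19.5 − (46.57) = -27.07 cm (virtual object).
Lens 2: 1/d_i2 = 1/(8.84) − 1/(-27.07) = 0.1501, so d_i2 = 6.664 cm; m₂ = −d_i2/d_o2 = +0.2462.
m = m₁·m₂ = (-0.1940)(+0.2462) = -0.0478.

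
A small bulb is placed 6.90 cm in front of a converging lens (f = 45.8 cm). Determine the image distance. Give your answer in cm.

8.12 cm

Lens equation: 1/q = 1/f − 1/p = 1/(45.80) − 1/(6.90) = 0.02183 − 0.1449 = -0.1231, so q = -8.12 cm.
The image is virtual, upright and enlarged, on the same side as the object.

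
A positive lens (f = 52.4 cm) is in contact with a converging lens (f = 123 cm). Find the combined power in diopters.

P = +2.72 D

P₁ = 1/f₁ = 1/(0.524 m) = +1.908 D; P₂ = 1/f₂ = 1/(1.23 m) = +0.8130 D.
For thin lenses in contact, P = P₁ + P₂ = (+1.908) + (+0.8130) = +2.72 D.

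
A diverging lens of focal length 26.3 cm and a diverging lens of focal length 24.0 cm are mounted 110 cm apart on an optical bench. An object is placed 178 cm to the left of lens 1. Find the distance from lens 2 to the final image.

Lens 1 is diverging, so f₁ = −26.3 cm.
Lens 1: 1/d_i1 = 1/f₁ − 1/d_o1 = 1/(-26.3) − 1/(178) = -0.04364, so d_i1 = -22.91 cm.
The intermediate image is 22.91 cm to the left of lens 1 (virtual), which is 110 − (-22.91) = 132.9 cm to the left of lens 2, so d_o2 = +132.9 cm.
Lens 2 is diverging, so f₂ = −24.0 cm.
Lens 2: 1/d_i2 = 1/f₂ − 1/d_o2 = 1/(-24.0) − 1/(132.9) = -0.04919, so d_i2 = -20.3 cm.
The final image is virtual, 20.3 cm to the left of lens 2 (overall magnification ≈ 0.020).

20.3 cm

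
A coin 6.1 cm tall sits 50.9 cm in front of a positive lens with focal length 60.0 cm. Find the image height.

40.2 cm

1/d_i = 1/f − 1/d_o = 1/(60.00) − 1/(50.9) = -0.002980, so d_i = -335.6 cm.
m = −d_i/d_o = +6.593.
|h_i| = |m|·h_o = 6.593 × 6.1 = 40.2 cm. The image is virtual, upright and enlarged, on the same side as the object.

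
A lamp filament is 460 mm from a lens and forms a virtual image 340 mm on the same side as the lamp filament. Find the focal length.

Virtual image ⇒ d_i = −340 mm.
1/f = 1/d_o + 1/d_i = 1/(460) + 1/(-340) = -0.0007673, so f = -1300 mm.
Since f is negative, the lens is diverging.

f = -1300 mm (diverging)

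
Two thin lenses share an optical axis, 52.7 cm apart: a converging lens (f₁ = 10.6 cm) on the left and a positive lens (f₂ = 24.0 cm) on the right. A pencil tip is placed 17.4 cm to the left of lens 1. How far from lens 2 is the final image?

Lens 1: 1/d_i1 = 1/f₁ − 1/d_o1 = 1/(10.6) − 1/(17.4) = 0.03687, so d_i1 = 27.12 cm.
The intermediate image is 27.12 cm to the right of lens 1, which is 52.7 − (27.12) = 25.58 cm to the left of lens 2, so d_o2 = +25.58 cm.
Lens 2: 1/d_i2 = 1/f₂ − 1/d_o2 = 1/(24.0) − 1/(25.58) = 0.002574, so d_i2 = 389 cm.
The final image is real, 389 cm to the right of lens 2 (overall magnification ≈ 24).

389 cm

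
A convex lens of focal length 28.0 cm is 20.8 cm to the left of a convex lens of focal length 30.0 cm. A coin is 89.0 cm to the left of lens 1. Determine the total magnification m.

m = -0.275

Lens 1: 1/d_i1 = 1/(28.0) − 1/(89.0) = 0.02448, so d_i1 = 40.85 cm; m₁ = −d_i1/d_o1 = -0.4590.
d_o2 = 20.8 − (40.85) = -20.05 cm (virtual object).
Lens 2: 1/d_i2 = 1/(30.0) − 1/(-20.05) = 0.08321, so d_i2 = 12.02 cm; m₂ = −d_i2/d_o2 = +0.5994.
m = m₁·m₂ = (-0.4590)(+0.5994) = -0.275.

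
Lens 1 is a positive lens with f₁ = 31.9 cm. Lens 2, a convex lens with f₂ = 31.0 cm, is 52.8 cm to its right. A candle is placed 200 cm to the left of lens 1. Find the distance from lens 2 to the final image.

Lens 1: 1/d_i1 = 1/f₁ − 1/d_o1 = 1/(31.9) − 1/(200) = 0.02635, so d_i1 = 37.95 cm.
The intermediate image is 37.95 cm to the right of lens 1, which is 52.8 − (37.95) = 14.85 cm to the left of lens 2, so d_o2 = +14.85 cm.
Lens 2: 1/d_i2 = 1/f₂ − 1/d_o2 = 1/(31.0) − 1/(14.85) = -0.03508, so d_i2 = -28.5 cm.
The final image is virtual, 28.5 cm to the left of lens 2 (overall magnification ≈ -0.36).

28.5 cm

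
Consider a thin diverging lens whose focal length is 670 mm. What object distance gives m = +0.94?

42.8 mm

For a diverging lens, f = -670 mm.
m = −d_i/d_o ⇒ d_i = −m·d_o.
1/f = 1/d_o + 1/d_i = 1/d_o − 1/(m·d_o) = (1 − 1/m)/d_o, so d_o = f(1 − 1/m) = (-670.0)(1 − 1/(+0.94)) = 42.8 mm.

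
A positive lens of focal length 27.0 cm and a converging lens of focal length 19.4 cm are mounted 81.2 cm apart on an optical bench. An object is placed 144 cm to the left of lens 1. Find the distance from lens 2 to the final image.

Lens 1: 1/d_i1 = 1/f₁ − 1/d_o1 = 1/(27.0) − 1/(144) = 0.03009, so d_i1 = 33.23 cm.
The intermediate image is 33.23 cm to the right of lens 1, which is 81.2 − (33.23) = 47.97 cm to the left of lens 2, so d_o2 = +47.97 cm.
Lens 2: 1/d_i2 = 1/f₂ − 1/d_o2 = 1/(19.4) − 1/(47.97) = 0.03070, so d_i2 = 32.6 cm.
The final image is real, 32.6 cm to the right of lens 2 (overall magnification ≈ 0.16).

32.6 cm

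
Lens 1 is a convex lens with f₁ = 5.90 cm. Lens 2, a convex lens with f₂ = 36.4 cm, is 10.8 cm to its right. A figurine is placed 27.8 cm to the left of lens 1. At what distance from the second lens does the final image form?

3.64 cm

Lens 1: 1/d_i1 = 1/f₁ − 1/d_o1 = 1/(5.90) − 1/(27.8) = 0.1335, so d_i1 = 7.489 cm.
The intermediate image is 7.489 cm to the right of lens 1, which is 10.8 − (7.489) = 3.311 cm to the left of lens 2, so d_o2 = +3.311 cm.
Lens 2: 1/d_i2 = 1/f₂ − 1/d_o2 = 1/(36.4) − 1/(3.311) = -0.2746, so d_i2 = -3.64 cm.
The final image is virtual, 3.64 cm to the left of lens 2 (overall magnification ≈ -0.30).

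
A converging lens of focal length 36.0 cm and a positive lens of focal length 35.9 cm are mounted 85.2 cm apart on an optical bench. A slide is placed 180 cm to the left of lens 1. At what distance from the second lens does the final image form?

336 cm

Lens 1: 1/d_i1 = 1/f₁ − 1/d_o1 = 1/(36.0) − 1/(180) = 0.02222, so d_i1 = 45.00 cm.
The intermediate image is 45.00 cm to the right of lens 1, which is 85.2 − (45.00) = 40.20 cm to the left of lens 2, so d_o2 = +40.20 cm.
Lens 2: 1/d_i2 = 1/f₂ − 1/d_o2 = 1/(35.9) − 1/(40.20) = 0.002980, so d_i2 = 336 cm.
The final image is real, 336 cm to the right of lens 2 (overall magnification ≈ 2.1).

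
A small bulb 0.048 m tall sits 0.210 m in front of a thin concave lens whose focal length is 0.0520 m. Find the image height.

0.00953 m

For a concave lens, f = -0.0520 m.
1/d_i = 1/f − 1/d_o = 1/(-0.05200) − 1/(0.210) = -23.99, so d_i = -0.04168 m.
m = −d_i/d_o = +0.1985.
|h_i| = |m|·h_o = 0.1985 × 0.048 = 0.00953 m. The image is virtual, upright and reduced, on the same side as the object.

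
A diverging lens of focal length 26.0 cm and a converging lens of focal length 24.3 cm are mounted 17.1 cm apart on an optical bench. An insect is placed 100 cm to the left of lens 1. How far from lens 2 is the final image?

Lens 1 is diverging, so f₁ = −26.0 cm.
Lens 1: 1/d_i1 = 1/f₁ − 1/d_o1 = 1/(-26.0) − 1/(100) = -0.04846, so d_i1 = -20.63 cm.
The intermediate image is 20.63 cm to the left of lens 1 (virtual), which is 17.1 − (-20.63) = 37.73 cm to the left of lens 2, so d_o2 = +37.73 cm.
Lens 2: 1/d_i2 = 1/f₂ − 1/d_o2 = 1/(24.3) − 1/(37.73) = 0.01465, so d_i2 = 68.3 cm.
The final image is real, 68.3 cm to the right of lens 2 (overall magnification ≈ -0.37).

68.3 cm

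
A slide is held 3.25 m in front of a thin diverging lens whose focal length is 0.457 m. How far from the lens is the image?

0.401 m

For a diverging lens, f = -0.457 m.
Thin-lens equation: 1/v = 1/f − 1/u = 1/(-0.4570) − 1/(3.25) = -2.188 − 0.3077 = -2.496, so v = -0.401 m.
The image is virtual, upright and reduced, on the same side as the object.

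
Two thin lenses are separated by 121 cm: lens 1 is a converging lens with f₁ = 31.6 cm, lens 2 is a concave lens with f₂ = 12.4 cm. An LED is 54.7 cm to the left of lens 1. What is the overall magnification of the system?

m = -0.290

Lens 1: 1/d_i1 = 1/(31.6) − 1/(54.7) = 0.01336, so d_i1 = 74.83 cm; m₁ = −d_i1/d_o1 = -1.368.
d_o2 = 121 − (74.83) = 46.17 cm.
f₂ = −12.4 cm (diverging).
Lens 2: 1/d_i2 = 1/(-12.4) − 1/(46.17) = -0.1023, so d_i2 = -9.775 cm; m₂ = −d_i2/d_o2 = +0.2117.
m = m₁·m₂ = (-1.368)(+0.2117) = -0.290.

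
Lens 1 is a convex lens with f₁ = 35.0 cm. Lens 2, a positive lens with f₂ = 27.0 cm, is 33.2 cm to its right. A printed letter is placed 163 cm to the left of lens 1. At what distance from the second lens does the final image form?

8.00 cm

Lens 1: 1/d_i1 = 1/f₁ − 1/d_o1 = 1/(35.0) − 1/(163) = 0.02244, so d_i1 = 44.57 cm.
The intermediate image is 44.57 cm to the right of lens 1, which lies 11.37 cm to the right of lens 2 — a virtual object — so d_o2 = −11.37 cm.
Lens 2: 1/d_i2 = 1/f₂ − 1/d_o2 = 1/(27.0) − 1/(-11.37) = 0.1250, so d_i2 = 8.00 cm.
The final image is real, 8.00 cm to the right of lens 2 (overall magnification ≈ -0.19).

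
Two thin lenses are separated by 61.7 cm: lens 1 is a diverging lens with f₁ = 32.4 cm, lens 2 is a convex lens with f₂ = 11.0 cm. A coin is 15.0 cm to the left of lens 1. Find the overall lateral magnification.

m = -0.123

f₁ = −32.4 cm (diverging).
Lens 1: 1/d_i1 = 1/(-32.4) − 1/(15.0) = -0.09753, so d_i1 = -10.25 cm; m₁ = −d_i1/d_o1 = +0.6833.
d_o2 = 61.7 − (-10.25) = 71.95 cm.
Lens 2: 1/d_i2 = 1/(11.0) − 1/(71.95) = 0.07701, so d_i2 = 12.99 cm; m₂ = −d_i2/d_o2 = -0.1805.
m = m₁·m₂ = (+0.6833)(-0.1805) = -0.123.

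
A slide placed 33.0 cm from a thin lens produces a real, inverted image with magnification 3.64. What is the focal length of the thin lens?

f = 25.9 cm (converging)

m = −d_i/d_o ⇒ d_i = −m·d_o = −(-3.64)·(33.0) = 120.1 cm.
1/f = 1/d_o + 1/d_i = 1/(33.0) + 1/(120.1) = 0.03863, so f = 25.9 cm.
Since f is positive, the thin lens is converging.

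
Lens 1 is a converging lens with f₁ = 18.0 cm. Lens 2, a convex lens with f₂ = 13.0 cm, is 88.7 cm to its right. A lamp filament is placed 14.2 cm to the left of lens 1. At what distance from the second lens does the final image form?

Lens 1: 1/d_i1 = 1/f₁ − 1/d_o1 = 1/(18.0) − 1/(14.2) = -0.01487, so d_i1 = -67.26 cm.
The intermediate image is 67.26 cm to the left of lens 1 (virtual), which is 88.7 − (-67.26) = 156.0 cm to the left of lens 2, so d_o2 = +156.0 cm.
Lens 2: 1/d_i2 = 1/f₂ − 1/d_o2 = 1/(13.0) − 1/(156.0) = 0.07051, so d_i2 = 14.2 cm.
The final image is real, 14.2 cm to the right of lens 2 (overall magnification ≈ -0.43).

14.2 cm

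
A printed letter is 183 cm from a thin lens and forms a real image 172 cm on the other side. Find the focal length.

Real image ⇒ d_i = +172 cm.
1/f = 1/d_o + 1/d_i = 1/(183) + 1/(172) = 0.01128, so f = 88.7 cm.
Since f is positive, the thin lens is converging.

f = 88.7 cm (converging)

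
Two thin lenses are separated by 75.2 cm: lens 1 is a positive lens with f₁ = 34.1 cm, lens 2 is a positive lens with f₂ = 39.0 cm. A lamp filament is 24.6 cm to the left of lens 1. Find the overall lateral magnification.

m = -1.12

Lens 1: 1/d_i1 = 1/(34.1) − 1/(24.6) = -0.01132, so d_i1 = -88.30 cm; m₁ = −d_i1/d_o1 = +3.589.
d_o2 = 75.2 − (-88.30) = 163.5 cm.
Lens 2: 1/d_i2 = 1/(39.0) − 1/(163.5) = 0.01952, so d_i2 = 51.22 cm; m₂ = −d_i2/d_o2 = -0.3133.
m = m₁·m₂ = (+3.589)(-0.3133) = -1.12.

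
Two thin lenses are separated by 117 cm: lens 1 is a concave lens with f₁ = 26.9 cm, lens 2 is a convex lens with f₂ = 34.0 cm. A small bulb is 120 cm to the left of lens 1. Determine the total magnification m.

m = -0.0593

f₁ = −26.9 cm (diverging).
Lens 1: 1/d_i1 = 1/(-26.9) − 1/(120) = -0.04551, so d_i1 = -21.97 cm; m₁ = −d_i1/d_o1 = +0.1831.
d_o2 = 117 − (-21.97) = 139.0 cm.
Lens 2: 1/d_i2 = 1/(34.0) − 1/(139.0) = 0.02222, so d_i2 = 45.01 cm; m₂ = −d_i2/d_o2 = -0.3238.
m = m₁·m₂ = (+0.1831)(-0.3238) = -0.0593.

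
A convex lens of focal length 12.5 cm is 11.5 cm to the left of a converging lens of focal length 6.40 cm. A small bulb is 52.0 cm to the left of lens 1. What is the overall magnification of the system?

m = -0.178

Lens 1: 1/d_i1 = 1/(12.5) − 1/(52.0) = 0.06077, so d_i1 = 16.46 cm; m₁ = −d_i1/d_o1 = -0.3165.
d_o2 = 11.5 − (16.46) = -4.960 cm (virtual object).
Lens 2: 1/d_i2 = 1/(6.40) − 1/(-4.960) = 0.3579, so d_i2 = 2.794 cm; m₂ = −d_i2/d_o2 = +0.5634.
m = m₁·m₂ = (-0.3165)(+0.5634) = -0.178.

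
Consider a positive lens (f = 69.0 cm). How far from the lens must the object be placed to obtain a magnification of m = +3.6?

m = −d_i/d_o ⇒ d_i = −m·d_o.
1/f = 1/d_o + 1/d_i = 1/d_o − 1/(m·d_o) = (1 − 1/m)/d_o, so d_o = f(1 − 1/m) = (69.00)(1 − 1/(+3.6)) = 49.8 cm.

49.8 cm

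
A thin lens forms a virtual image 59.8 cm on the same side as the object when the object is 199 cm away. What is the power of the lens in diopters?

P = -1.17 D

Virtual image ⇒ d_i = −59.8 cm.
1/f = 1/d_o + 1/d_i = 1/(199) + 1/(-59.8) = -0.01170 cm⁻¹.
f = -85.49 cm = -0.8549 m, so P = 1/f = -1.17 D.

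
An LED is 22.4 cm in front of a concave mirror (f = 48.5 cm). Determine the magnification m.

1/d_i = 1/f − 1/d_o = 1/(48.50) − 1/(22.4) = -0.02402, so d_i = -41.62 cm.
m = −d_i/d_o = −(-41.62)/(22.4) = +1.86.
The image is virtual, upright and enlarged, behind the mirror.

m = +1.86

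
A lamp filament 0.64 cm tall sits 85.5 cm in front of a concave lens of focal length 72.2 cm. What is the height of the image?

0.293 cm

For a concave lens, f = -72.2 cm.
1/d_i = 1/f − 1/d_o = 1/(-72.20) − 1/(85.5) = -0.02555, so d_i = -39.14 cm.
m = −d_i/d_o = +0.4578.
|h_i| = |m|·h_o = 0.4578 × 0.64 = 0.293 cm. The image is virtual, upright and reduced, on the same side as the object.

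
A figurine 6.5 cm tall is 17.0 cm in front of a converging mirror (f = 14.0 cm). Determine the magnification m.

m = -4.67

1/d_i = 1/f − 1/d_o = 1/(14.00) − 1/(17.0) = 0.01261, so d_i = 79.33 cm.
m = −d_i/d_o = −(79.33)/(17.0) = -4.67.
The image is real, inverted and enlarged, in front of the mirror.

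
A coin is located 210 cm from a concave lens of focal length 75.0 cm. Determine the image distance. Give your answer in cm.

55.3 cm

For a concave lens, f = -75.0 cm.
Lens equation: 1/d_i = 1/f − 1/d_o = 1/(-75.00) − 1/(210) = -0.01333 − 0.004762 = -0.01810, so d_i = -55.3 cm.
The image is virtual, upright and reduced, on the same side as the object.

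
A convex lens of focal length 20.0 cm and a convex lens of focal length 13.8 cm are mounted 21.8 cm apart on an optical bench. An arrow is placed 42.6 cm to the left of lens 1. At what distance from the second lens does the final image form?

Lens 1: 1/d_i1 = 1/f₁ − 1/d_o1 = 1/(20.0) − 1/(42.6) = 0.02653, so d_i1 = 37.70 cm.
The intermediate image is 37.70 cm to the right of lens 1, which lies 15.90 cm to the right of lens 2 — a virtual object — so d_o2 = −15.90 cm.
Lens 2: 1/d_i2 = 1/f₂ − 1/d_o2 = 1/(13.8) − 1/(-15.90) = 0.1354, so d_i2 = 7.39 cm.
The final image is real, 7.39 cm to the right of lens 2 (overall magnification ≈ -0.41).

7.39 cm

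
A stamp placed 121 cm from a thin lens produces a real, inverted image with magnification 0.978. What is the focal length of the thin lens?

m = −d_i/d_o ⇒ d_i = −m·d_o = −(-0.978)·(121) = 118.3 cm.
1/f = 1/d_o + 1/d_i = 1/(121) + 1/(118.3) = 0.01672, so f = 59.8 cm.
Since f is positive, the thin lens is converging.

f = 59.8 cm (converging)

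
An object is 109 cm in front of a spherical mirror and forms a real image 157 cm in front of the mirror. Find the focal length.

Real image ⇒ d_i = +157 cm.
1/f = 1/d_o + 1/d_i = 1/(109) + 1/(157) = 0.01554, so f = 64.3 cm.
Since f is positive, the spherical mirror is concave.

f = 64.3 cm (concave)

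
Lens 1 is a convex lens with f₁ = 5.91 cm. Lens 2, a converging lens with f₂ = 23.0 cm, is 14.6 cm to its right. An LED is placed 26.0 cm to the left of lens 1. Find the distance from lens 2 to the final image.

9.96 cm

Lens 1: 1/d_i1 = 1/f₁ − 1/d_o1 = 1/(5.91) − 1/(26.0) = 0.1307, so d_i1 = 7.649 cm.
The intermediate image is 7.649 cm to the right of lens 1, which is 14.6 − (7.649) = 6.951 cm to the left of lens 2, so d_o2 = +6.951 cm.
Lens 2: 1/d_i2 = 1/f₂ − 1/d_o2 = 1/(23.0) − 1/(6.951) = -0.1004, so d_i2 = -9.96 cm.
The final image is virtual, 9.96 cm to the left of lens 2 (overall magnification ≈ -0.42).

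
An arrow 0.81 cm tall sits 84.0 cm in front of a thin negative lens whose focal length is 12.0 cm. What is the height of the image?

0.101 cm

For a negative lens, f = -12.0 cm.
1/d_i = 1/f − 1/d_o = 1/(-12.00) − 1/(84.0) = -0.09524, so d_i = -10.50 cm.
m = −d_i/d_o = +0.1250.
|h_i| = |m|·h_o = 0.1250 × 0.81 = 0.101 cm. The image is virtual, upright and reduced, on the same side as the object.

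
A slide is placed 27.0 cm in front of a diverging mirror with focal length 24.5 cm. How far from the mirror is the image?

For a diverging mirror, f = -24.5 cm.
Mirror equation: 1/v = 1/f − 1/u = 1/(-24.50) − 1/(27.0) = -0.04082 − 0.03704 = -0.07785, so v = -12.8 cm.
The image is virtual, upright and reduced, behind the mirror.

12.8 cm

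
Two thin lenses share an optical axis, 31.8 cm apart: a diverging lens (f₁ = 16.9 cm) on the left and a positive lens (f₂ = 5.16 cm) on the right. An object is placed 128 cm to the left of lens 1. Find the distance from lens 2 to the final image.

Lens 1 is diverging, so f₁ = −16.9 cm.
Lens 1: 1/d_i1 = 1/f₁ − 1/d_o1 = 1/(-16.9) − 1/(128) = -0.06698, so d_i1 = -14.93 cm.
The intermediate image is 14.93 cm to the left of lens 1 (virtual), which is 31.8 − (-14.93) = 46.73 cm to the left of lens 2, so d_o2 = +46.73 cm.
Lens 2: 1/d_i2 = 1/f₂ − 1/d_o2 = 1/(5.16) − 1/(46.73) = 0.1724, so d_i2 = 5.80 cm.
The final image is real, 5.80 cm to the right of lens 2 (overall magnification ≈ -0.014).

5.80 cm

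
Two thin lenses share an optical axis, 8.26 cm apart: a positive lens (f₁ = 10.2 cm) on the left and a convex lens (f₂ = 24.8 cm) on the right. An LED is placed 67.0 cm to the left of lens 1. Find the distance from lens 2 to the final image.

Lens 1: 1/d_i1 = 1/f₁ − 1/d_o1 = 1/(10.2) − 1/(67.0) = 0.08311, so d_i1 = 12.03 cm.
The intermediate image is 12.03 cm to the right of lens 1, which lies 3.770 cm to the right of lens 2 — a virtual object — so d_o2 = −3.770 cm.
Lens 2: 1/d_i2 = 1/f₂ − 1/d_o2 = 1/(24.8) − 1/(-3.770) = 0.3056, so d_i2 = 3.27 cm.
The final image is real, 3.27 cm to the right of lens 2 (overall magnification ≈ -0.16).

3.27 cm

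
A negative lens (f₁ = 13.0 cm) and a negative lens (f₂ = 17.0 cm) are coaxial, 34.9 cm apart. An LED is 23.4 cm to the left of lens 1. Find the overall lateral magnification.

f₁ = −13.0 cm (diverging).
Lens 1: 1/d_i1 = 1/(-13.0) − 1/(23.4) = -0.1197, so d_i1 = -8.357 cm; m₁ = −d_i1/d_o1 = +0.3571.
d_o2 = 34.9 − (-8.357) = 43.26 cm.
f₂ = −17.0 cm (diverging).
Lens 2: 1/d_i2 = 1/(-17.0) − 1/(43.26) = -0.08194, so d_i2 = -12.20 cm; m₂ = −d_i2/d_o2 = +0.2821.
m = m₁·m₂ = (+0.3571)(+0.2821) = +0.101.

m = +0.101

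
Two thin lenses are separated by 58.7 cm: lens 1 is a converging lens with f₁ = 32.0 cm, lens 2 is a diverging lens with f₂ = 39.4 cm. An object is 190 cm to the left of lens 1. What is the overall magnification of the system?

Lens 1: 1/d_i1 = 1/(32.0) − 1/(190) = 0.02599, so d_i1 = 38.48 cm; m₁ = −d_i1/d_o1 = -0.2025.
d_o2 = 58.7 − (38.48) = 20.22 cm.
f₂ = −39.4 cm (diverging).
Lens 2: 1/d_i2 = 1/(-39.4) − 1/(20.22) = -0.07484, so d_i2 = -13.36 cm; m₂ = −d_i2/d_o2 = +0.6609.
m = m₁·m₂ = (-0.2025)(+0.6609) = -0.134.

m = -0.134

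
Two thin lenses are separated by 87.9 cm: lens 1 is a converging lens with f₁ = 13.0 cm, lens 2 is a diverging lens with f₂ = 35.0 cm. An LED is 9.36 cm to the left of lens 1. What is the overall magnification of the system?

m = +0.800

Lens 1: 1/d_i1 = 1/(13.0) − 1/(9.36) = -0.02991, so d_i1 = -33.43 cm; m₁ = −d_i1/d_o1 = +3.572.
d_o2 = 87.9 − (-33.43) = 121.3 cm.
f₂ = −35.0 cm (diverging).
Lens 2: 1/d_i2 = 1/(-35.0) − 1/(121.3) = -0.03682, so d_i2 = -27.16 cm; m₂ = −d_i2/d_o2 = +0.2239.
m = m₁·m₂ = (+3.572)(+0.2239) = +0.800.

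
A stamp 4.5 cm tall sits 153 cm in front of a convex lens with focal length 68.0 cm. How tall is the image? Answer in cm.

1/d_i = 1/f − 1/d_o = 1/(68.00) − 1/(153) = 0.008170, so d_i = 122.4 cm.
m = −d_i/d_o = -0.8000.
|h_i| = |m|·h_o = 0.8000 × 4.5 = 3.60 cm. The image is real, inverted and reduced, on the far side of the lens.

3.60 cm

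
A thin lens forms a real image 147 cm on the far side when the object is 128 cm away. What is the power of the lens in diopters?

P = +1.46 D

d_i = +147 cm.
1/f = 1/d_o + 1/d_i = 1/(128) + 1/(147) = 0.01462 cm⁻¹.
f = 68.42 cm = 0.6842 m, so P = 1/f = +1.46 D.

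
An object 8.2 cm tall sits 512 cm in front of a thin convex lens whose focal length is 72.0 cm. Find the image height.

1.34 cm

1/d_i = 1/f − 1/d_o = 1/(72.00) − 1/(512) = 0.01194, so d_i = 83.78 cm.
m = −d_i/d_o = -0.1636.
|h_i| = |m|·h_o = 0.1636 × 8.2 = 1.34 cm. The image is real, inverted and reduced, on the far side of the lens.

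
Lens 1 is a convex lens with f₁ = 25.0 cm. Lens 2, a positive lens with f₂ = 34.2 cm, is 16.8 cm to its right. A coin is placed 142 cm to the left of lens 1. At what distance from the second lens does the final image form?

Lens 1: 1/d_i1 = 1/f₁ − 1/d_o1 = 1/(25.0) − 1/(142) = 0.03296, so d_i1 = 30.34 cm.
The intermediate image is 30.34 cm to the right of lens 1, which lies 13.54 cm to the right of lens 2 — a virtual object — so d_o2 = −13.54 cm.
Lens 2: 1/d_i2 = 1/f₂ − 1/d_o2 = 1/(34.2) − 1/(-13.54) = 0.1031, so d_i2 = 9.70 cm.
The final image is real, 9.70 cm to the right of lens 2 (overall magnification ≈ -0.15).

9.70 cm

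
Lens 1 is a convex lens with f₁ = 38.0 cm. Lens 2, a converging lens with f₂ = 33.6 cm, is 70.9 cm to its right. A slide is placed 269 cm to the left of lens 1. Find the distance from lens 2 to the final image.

Lens 1: 1/d_i1 = 1/f₁ − 1/d_o1 = 1/(38.0) − 1/(269) = 0.02260, so d_i1 = 44.25 cm.
The intermediate image is 44.25 cm to the right of lens 1, which is 70.9 − (44.25) = 26.65 cm to the left of lens 2, so d_o2 = +26.65 cm.
Lens 2: 1/d_i2 = 1/f₂ − 1/d_o2 = 1/(33.6) − 1/(26.65) = -0.007762, so d_i2 = -129 cm.
The final image is virtual, 129 cm to the left of lens 2 (overall magnification ≈ -0.80).

129 cm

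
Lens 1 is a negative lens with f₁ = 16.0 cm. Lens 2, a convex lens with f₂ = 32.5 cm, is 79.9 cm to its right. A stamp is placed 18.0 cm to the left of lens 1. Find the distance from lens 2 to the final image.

51.4 cm

Lens 1 is diverging, so f₁ = −16.0 cm.
Lens 1: 1/d_i1 = 1/f₁ − 1/d_o1 = 1/(-16.0) − 1/(18.0) = -0.1181, so d_i1 = -8.471 cm.
The intermediate image is 8.471 cm to the left of lens 1 (virtual), which is 79.9 − (-8.471) = 88.37 cm to the left of lens 2, so d_o2 = +88.37 cm.
Lens 2: 1/d_i2 = 1/f₂ − 1/d_o2 = 1/(32.5) − 1/(88.37) = 0.01945, so d_i2 = 51.4 cm.
The final image is real, 51.4 cm to the right of lens 2 (overall magnification ≈ -0.27).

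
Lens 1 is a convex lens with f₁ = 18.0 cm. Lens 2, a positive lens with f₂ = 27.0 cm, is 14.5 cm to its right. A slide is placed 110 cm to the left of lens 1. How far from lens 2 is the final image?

5.57 cm

Lens 1: 1/d_i1 = 1/f₁ − 1/d_o1 = 1/(18.0) − 1/(110) = 0.04646, so d_i1 = 21.52 cm.
The intermediate image is 21.52 cm to the right of lens 1, which lies 7.020 cm to the right of lens 2 — a virtual object — so d_o2 = −7.020 cm.
Lens 2: 1/d_i2 = 1/f₂ − 1/d_o2 = 1/(27.0) − 1/(-7.020) = 0.1795, so d_i2 = 5.57 cm.
The final image is real, 5.57 cm to the right of lens 2 (overall magnification ≈ -0.16).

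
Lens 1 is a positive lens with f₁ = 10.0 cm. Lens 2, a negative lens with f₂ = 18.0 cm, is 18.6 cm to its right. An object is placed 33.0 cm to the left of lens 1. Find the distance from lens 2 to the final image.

Lens 1: 1/d_i1 = 1/f₁ − 1/d_o1 = 1/(10.0) − 1/(33.0) = 0.06970, so d_i1 = 14.35 cm.
The intermediate image is 14.35 cm to the right of lens 1, which is 18.6 − (14.35) = 4.250 cm to the left of lens 2, so d_o2 = +4.250 cm.
Lens 2 is diverging, so f₂ = −18.0 cm.
Lens 2: 1/d_i2 = 1/f₂ − 1/d_o2 = 1/(-18.0) − 1/(4.250) = -0.2908, so d_i2 = -3.44 cm.
The final image is virtual, 3.44 cm to the left of lens 2 (overall magnification ≈ -0.35).

3.44 cm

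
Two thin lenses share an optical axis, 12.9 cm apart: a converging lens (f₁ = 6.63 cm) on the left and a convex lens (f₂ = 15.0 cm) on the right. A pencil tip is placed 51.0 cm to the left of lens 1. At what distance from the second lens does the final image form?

Lens 1: 1/d_i1 = 1/f₁ − 1/d_o1 = 1/(6.63) − 1/(51.0) = 0.1312, so d_i1 = 7.621 cm.
The intermediate image is 7.621 cm to the right of lens 1, which is 12.9 − (7.621) = 5.279 cm to the left of lens 2, so d_o2 = +5.279 cm.
Lens 2: 1/d_i2 = 1/f₂ − 1/d_o2 = 1/(15.0) − 1/(5.279) = -0.1228, so d_i2 = -8.15 cm.
The final image is virtual, 8.15 cm to the left of lens 2 (overall magnification ≈ -0.23).

8.15 cm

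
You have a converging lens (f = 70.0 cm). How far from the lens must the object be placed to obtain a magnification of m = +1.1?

m = −d_i/d_o ⇒ d_i = −m·d_o.
1/f = 1/d_o + 1/d_i = 1/d_o − 1/(m·d_o) = (1 − 1/m)/d_o, so d_o = f(1 − 1/m) = (70.00)(1 − 1/(+1.1)) = 6.36 cm.

6.36 cm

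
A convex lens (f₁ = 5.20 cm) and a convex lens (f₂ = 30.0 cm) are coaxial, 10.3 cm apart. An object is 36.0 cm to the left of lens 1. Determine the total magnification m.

m = -0.196

Lens 1: 1/d_i1 = 1/(5.20) − 1/(36.0) = 0.1645, so d_i1 = 6.078 cm; m₁ = −d_i1/d_o1 = -0.1688.
d_o2 = 10.3 − (6.078) = 4.222 cm.
Lens 2: 1/d_i2 = 1/(30.0) − 1/(4.222) = -0.2035, so d_i2 = -4.913 cm; m₂ = −d_i2/d_o2 = +1.164.
m = m₁·m₂ = (-0.1688)(+1.164) = -0.196.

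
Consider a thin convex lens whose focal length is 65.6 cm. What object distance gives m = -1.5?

m = −d_i/d_o ⇒ d_i = −m·d_o.
1/f = 1/d_o + 1/d_i = 1/d_o − 1/(m·d_o) = (1 − 1/m)/d_o, so d_o = f(1 − 1/m) = (65.60)(1 − 1/(-1.5)) = 109 cm.

109 cm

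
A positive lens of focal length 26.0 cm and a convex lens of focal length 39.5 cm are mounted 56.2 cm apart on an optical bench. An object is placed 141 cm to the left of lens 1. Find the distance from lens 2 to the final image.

63.3 cm

Lens 1: 1/d_i1 = 1/f₁ − 1/d_o1 = 1/(26.0) − 1/(141) = 0.03137, so d_i1 = 31.88 cm.
The intermediate image is 31.88 cm to the right of lens 1, which is 56.2 − (31.88) = 24.32 cm to the left of lens 2, so d_o2 = +24.32 cm.
Lens 2: 1/d_i2 = 1/f₂ − 1/d_o2 = 1/(39.5) − 1/(24.32) = -0.01580, so d_i2 = -63.3 cm.
The final image is virtual, 63.3 cm to the left of lens 2 (overall magnification ≈ -0.59).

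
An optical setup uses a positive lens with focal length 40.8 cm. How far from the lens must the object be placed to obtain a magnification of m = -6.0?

m = −d_i/d_o ⇒ d_i = −m·d_o.
1/f = 1/d_o + 1/d_i = 1/d_o − 1/(m·d_o) = (1 − 1/m)/d_o, so d_o = f(1 − 1/m) = (40.80)(1 − 1/(-6.0)) = 47.6 cm.

47.6 cm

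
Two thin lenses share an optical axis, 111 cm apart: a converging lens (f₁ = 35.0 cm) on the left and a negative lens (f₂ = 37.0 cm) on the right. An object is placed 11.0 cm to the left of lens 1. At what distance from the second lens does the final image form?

28.7 cm

Lens 1: 1/d_i1 = 1/f₁ − 1/d_o1 = 1/(35.0) − 1/(11.0) = -0.06234, so d_i1 = -16.04 cm.
The intermediate image is 16.04 cm to the left of lens 1 (virtual), which is 111 − (-16.04) = 127.0 cm to the left of lens 2, so d_o2 = +127.0 cm.
Lens 2 is diverging, so f₂ = −37.0 cm.
Lens 2: 1/d_i2 = 1/f₂ − 1/d_o2 = 1/(-37.0) − 1/(127.0) = -0.03490, so d_i2 = -28.7 cm.
The final image is virtual, 28.7 cm to the left of lens 2 (overall magnification ≈ 0.33).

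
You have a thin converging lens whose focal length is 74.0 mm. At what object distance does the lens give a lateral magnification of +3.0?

49.3 mm

m = −d_i/d_o ⇒ d_i = −m·d_o.
1/f = 1/d_o + 1/d_i = 1/d_o − 1/(m·d_o) = (1 − 1/m)/d_o, so d_o = f(1 − 1/m) = (74.00)(1 − 1/(+3.0)) = 49.3 mm.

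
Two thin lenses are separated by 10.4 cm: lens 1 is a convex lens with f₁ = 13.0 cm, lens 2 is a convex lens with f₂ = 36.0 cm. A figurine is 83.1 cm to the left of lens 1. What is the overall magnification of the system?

Lens 1: 1/d_i1 = 1/(13.0) − 1/(83.1) = 0.06489, so d_i1 = 15.41 cm; m₁ = −d_i1/d_o1 = -0.1854.
d_o2 = 10.4 − (15.41) = -5.010 cm (virtual object).
Lens 2: 1/d_i2 = 1/(36.0) − 1/(-5.010) = 0.2274, so d_i2 = 4.398 cm; m₂ = −d_i2/d_o2 = +0.8778.
m = m₁·m₂ = (-0.1854)(+0.8778) = -0.163.

m = -0.163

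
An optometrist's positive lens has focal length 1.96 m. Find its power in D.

P = +0.510 D

P = 1/f = 1/(1.96 m) = +0.510 D.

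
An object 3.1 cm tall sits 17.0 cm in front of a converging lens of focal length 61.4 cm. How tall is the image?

4.29 cm

1/d_i = 1/f − 1/d_o = 1/(61.40) − 1/(17.0) = -0.04254, so d_i = -23.51 cm.
m = −d_i/d_o = +1.383.
|h_i| = |m|·h_o = 1.383 × 3.1 = 4.29 cm. The image is virtual, upright and enlarged, on the same side as the object.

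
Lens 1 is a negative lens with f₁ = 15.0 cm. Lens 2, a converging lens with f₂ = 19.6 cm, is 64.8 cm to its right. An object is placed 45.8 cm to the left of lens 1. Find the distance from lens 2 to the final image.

26.4 cm

Lens 1 is diverging, so f₁ = −15.0 cm.
Lens 1: 1/d_i1 = 1/f₁ − 1/d_o1 = 1/(-15.0) − 1/(45.8) = -0.08850, so d_i1 = -11.30 cm.
The intermediate image is 11.30 cm to the left of lens 1 (virtual), which is 64.8 − (-11.30) = 76.10 cm to the left of lens 2, so d_o2 = +76.10 cm.
Lens 2: 1/d_i2 = 1/f₂ − 1/d_o2 = 1/(19.6) − 1/(76.10) = 0.03788, so d_i2 = 26.4 cm.
The final image is real, 26.4 cm to the right of lens 2 (overall magnification ≈ -0.086).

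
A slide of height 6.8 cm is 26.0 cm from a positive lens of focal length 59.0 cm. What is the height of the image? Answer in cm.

1/d_i = 1/f − 1/d_o = 1/(59.00) − 1/(26.0) = -0.02151, so d_i = -46.48 cm.
m = −d_i/d_o = +1.788.
|h_i| = |m|·h_o = 1.788 × 6.8 = 12.2 cm. The image is virtual, upright and enlarged, on the same side as the object.

12.2 cm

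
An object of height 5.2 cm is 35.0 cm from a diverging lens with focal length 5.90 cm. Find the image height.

0.750 cm

For a diverging lens, f = -5.90 cm.
1/d_i = 1/f − 1/d_o = 1/(-5.900) − 1/(35.0) = -0.1981, so d_i = -5.049 cm.
m = −d_i/d_o = +0.1443.
|h_i| = |m|·h_o = 0.1443 × 5.2 = 0.750 cm. The image is virtual, upright and reduced, on the same side as the object.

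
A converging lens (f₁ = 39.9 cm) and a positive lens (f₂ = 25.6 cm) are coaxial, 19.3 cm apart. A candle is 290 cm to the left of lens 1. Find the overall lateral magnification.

Lens 1: 1/d_i1 = 1/(39.9) − 1/(290) = 0.02161, so d_i1 = 46.27 cm; m₁ = −d_i1/d_o1 = -0.1596.
d_o2 = 19.3 − (46.27) = -26.97 cm (virtual object).
Lens 2: 1/d_i2 = 1/(25.6) − 1/(-26.97) = 0.07614, so d_i2 = 13.13 cm; m₂ = −d_i2/d_o2 = +0.4870.
m = m₁·m₂ = (-0.1596)(+0.4870) = -0.0777.

m = -0.0777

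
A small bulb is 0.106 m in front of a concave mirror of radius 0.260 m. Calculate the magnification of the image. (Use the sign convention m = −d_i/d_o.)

m = +5.42

f = R/2 = 0.260/2 = 0.1300 m.
1/d_i = 1/f − 1/d_o = 1/(0.1300) − 1/(0.106) = -1.742, so d_i = -0.5742 m.
m = −d_i/d_o = −(-0.5742)/(0.106) = +5.42.
The image is virtual, upright and enlarged, behind the mirror.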